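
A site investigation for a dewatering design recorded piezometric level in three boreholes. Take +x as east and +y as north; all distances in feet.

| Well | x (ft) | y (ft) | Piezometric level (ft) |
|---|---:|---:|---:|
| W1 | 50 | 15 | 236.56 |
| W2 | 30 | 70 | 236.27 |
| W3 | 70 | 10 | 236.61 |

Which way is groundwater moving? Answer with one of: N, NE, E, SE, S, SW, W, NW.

N

With h = a·x + b·y + c and W1 as origin, the differences give:
  (-20)·a + 55·b = -0.29
  20·a + (-5)·b = +0.05
Eliminate b (×(-5) and ×55, subtract): -1000·a = -1.300 → a = ∂h/∂x = +0.001300
Back-substitute: b = ∂h/∂y = -0.004800.
Flow = −∇h = (-0.001300 east, +0.004800 north), which points north.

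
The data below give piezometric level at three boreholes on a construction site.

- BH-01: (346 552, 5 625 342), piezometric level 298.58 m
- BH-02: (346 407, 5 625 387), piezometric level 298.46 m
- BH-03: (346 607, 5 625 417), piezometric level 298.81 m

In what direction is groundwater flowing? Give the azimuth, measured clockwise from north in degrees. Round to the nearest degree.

Differences from BH-01: to BH-02 (Δx, Δy, Δh) = (-145, 45, -0.12); to BH-03 = (55, 75, +0.23).
Determinant of the coordinate differences = (-145)·75 − 55·45 = -13350.
∂h/∂x = [(-0.12)·75 − (+0.23)·45] / -13350 = +0.001449
∂h/∂y = [(-145)·(+0.23) − 55·(-0.12)] / -13350 = +0.002004
Flow direction (−∇h) has components (-0.001449 E, -0.002004 N).
Azimuth = atan2(E, N) = atan2(-0.001449, -0.002004) = 215.9° ≈ 216°.

216°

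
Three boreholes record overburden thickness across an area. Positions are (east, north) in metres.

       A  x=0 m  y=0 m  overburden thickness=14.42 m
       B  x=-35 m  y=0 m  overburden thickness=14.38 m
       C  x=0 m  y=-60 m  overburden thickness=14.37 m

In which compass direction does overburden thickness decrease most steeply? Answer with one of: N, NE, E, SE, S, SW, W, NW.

∂d/∂x = (14.38 − 14.42) / (-35 − 0) = +0.001143
∂d/∂y = (14.37 − 14.42) / (-60 − 0) = +0.0008333
Steepest decrease is along −∇f = (-0.001143 E, -0.0008333 N) → southwest.

SW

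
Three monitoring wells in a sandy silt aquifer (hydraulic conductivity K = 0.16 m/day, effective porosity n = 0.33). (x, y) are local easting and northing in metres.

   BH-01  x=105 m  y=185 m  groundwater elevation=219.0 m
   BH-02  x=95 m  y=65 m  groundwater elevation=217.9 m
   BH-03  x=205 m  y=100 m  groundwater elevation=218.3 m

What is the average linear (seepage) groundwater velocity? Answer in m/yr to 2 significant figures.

Taking BH-01 as reference: BH-02−BH-01 = (-10, -120, -1.1); BH-03−BH-01 = (100, -85, -0.7).
Determinant of the coordinate differences = (-10)·(-85) − 100·(-120) = 12850.
∂h/∂x = [(-1.1)·(-85) − (-0.7)·(-120)] / 12850 = +0.0007393
∂h/∂y = [(-10)·(-0.7) − 100·(-1.1)] / 12850 = +0.009105
|∇h| = √(0.0007393² + 0.009105²) = 0.009135
Seepage velocity v = K·i/n = 0.16 × 0.009135 / 0.33 = 0.004429 m/day = 1.618 m/yr.

1.6 m/yr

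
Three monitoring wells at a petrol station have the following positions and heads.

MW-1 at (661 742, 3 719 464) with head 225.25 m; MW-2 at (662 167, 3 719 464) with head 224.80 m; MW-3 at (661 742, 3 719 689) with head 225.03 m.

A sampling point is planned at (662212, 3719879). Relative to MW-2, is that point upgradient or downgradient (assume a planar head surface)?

∂h/∂x = (224.80 − 225.25) / (662167 − 661742) = -0.001059
∂h/∂y = (225.03 − 225.25) / (3719689 − 3719464) = -0.0009778
Head at (662212, 3719879) = 225.25 + (-0.001059)·(470) + (-0.0009778)·(415) = 224.35 m.
That is lower than the 224.80 m at MW-2, so the point is downgradient.

downgradient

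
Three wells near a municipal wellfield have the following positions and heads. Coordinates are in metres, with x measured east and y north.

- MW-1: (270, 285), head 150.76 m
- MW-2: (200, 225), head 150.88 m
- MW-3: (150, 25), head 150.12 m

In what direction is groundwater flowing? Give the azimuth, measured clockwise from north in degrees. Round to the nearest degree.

Three-point gradient (reference MW-1): Δ to MW-2 = (-70, -60, +0.12), Δ to MW-3 = (-120, -260, -0.64).
∂h/∂x = -0.006327, ∂h/∂y = +0.005382 (det = 11000).
Flow direction (−∇h) has components (+0.006327 E, -0.005382 N).
Azimuth = atan2(E, N) = atan2(+0.006327, -0.005382) = 130.4° ≈ 130°.

130°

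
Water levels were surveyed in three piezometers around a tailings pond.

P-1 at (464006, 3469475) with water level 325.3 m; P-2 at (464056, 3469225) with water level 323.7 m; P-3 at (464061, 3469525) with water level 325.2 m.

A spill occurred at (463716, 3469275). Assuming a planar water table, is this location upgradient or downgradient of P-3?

With h = a·x + b·y + c and P-1 as origin, the differences give:
  50·a + (-250)·b = -1.6
  55·a + 50·b = -0.1
Eliminate b (×50 and ×(-250), subtract): 16250·a = -105.00 → a = ∂h/∂x = -0.006462
Back-substitute: b = ∂h/∂y = +0.005108.
Head at (463716, 3469275) = 325.3 + (-0.006462)·(-290) + (+0.005108)·(-200) = 326.15 m.
That is higher than the 325.2 m at P-3, so the point is upgradient.

upgradient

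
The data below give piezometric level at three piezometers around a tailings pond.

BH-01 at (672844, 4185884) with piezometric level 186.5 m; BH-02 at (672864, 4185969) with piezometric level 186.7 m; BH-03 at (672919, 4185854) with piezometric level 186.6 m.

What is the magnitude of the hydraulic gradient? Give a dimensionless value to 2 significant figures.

0.0028

Differences from BH-01: to BH-02 (Δx, Δy, Δh) = (20, 85, +0.2); to BH-03 = (75, -30, +0.1).
Determinant of the coordinate differences = 20·(-30) − 75·85 = -6975.
∂h/∂x = [(+0.2)·(-30) − (+0.1)·85] / -6975 = +0.002079
∂h/∂y = [20·(+0.1) − 75·(+0.2)] / -6975 = +0.001864
|∇h| = √(0.002079² + 0.001864²) = 0.002792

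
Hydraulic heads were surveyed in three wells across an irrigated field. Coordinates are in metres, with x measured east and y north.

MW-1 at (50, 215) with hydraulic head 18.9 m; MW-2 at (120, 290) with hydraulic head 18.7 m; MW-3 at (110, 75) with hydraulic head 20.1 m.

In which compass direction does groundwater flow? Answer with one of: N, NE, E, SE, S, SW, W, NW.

NW

Taking MW-1 as reference: MW-2−MW-1 = (70, 75, -0.2); MW-3−MW-1 = (60, -140, +1.2).
Determinant of the coordinate differences = 70·(-140) − 60·75 = -14300.
∂h/∂x = [(-0.2)·(-140) − (+1.2)·75] / -14300 = +0.004336
∂h/∂y = [70·(+1.2) − 60·(-0.2)] / -14300 = -0.006713
Flow = −∇h = (-0.004336 east, +0.006713 north), which points northwest.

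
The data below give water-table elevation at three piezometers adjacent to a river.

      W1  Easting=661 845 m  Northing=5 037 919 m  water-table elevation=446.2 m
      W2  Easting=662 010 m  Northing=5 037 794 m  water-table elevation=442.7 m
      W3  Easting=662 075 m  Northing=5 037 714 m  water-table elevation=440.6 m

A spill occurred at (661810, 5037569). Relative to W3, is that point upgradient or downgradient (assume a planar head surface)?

downgradient

With h = a·x + b·y + c and W1 as origin, the differences give:
  165·a + (-125)·b = -3.5
  230·a + (-205)·b = -5.6
Eliminate b (×(-205) and ×(-125), subtract): -5075·a = 17.50 → a = ∂h/∂x = -0.003448
Back-substitute: b = ∂h/∂y = +0.02345.
Head at (661810, 5037569) = 446.2 + (-0.003448)·(-35) + (+0.02345)·(-350) = 438.11 m.
That is lower than the 440.6 m at W3, so the point is downgradient.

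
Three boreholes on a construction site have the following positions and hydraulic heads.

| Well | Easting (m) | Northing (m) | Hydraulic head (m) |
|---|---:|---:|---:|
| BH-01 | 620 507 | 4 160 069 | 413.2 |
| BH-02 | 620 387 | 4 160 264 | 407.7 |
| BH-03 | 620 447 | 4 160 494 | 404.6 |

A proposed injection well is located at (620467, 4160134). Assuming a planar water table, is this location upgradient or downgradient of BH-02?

upgradient

With h = a·x + b·y + c and BH-01 as origin, the differences give:
  (-120)·a + 195·b = -5.5
  (-60)·a + 425·b = -8.6
Eliminate b (×425 and ×195, subtract): -39300·a = -660.50 → a = ∂h/∂x = +0.01681
Back-substitute: b = ∂h/∂y = -0.01786.
Head at (620467, 4160134) = 413.2 + (+0.01681)·(-40) + (-0.01786)·(65) = 411.37 m.
That is higher than the 407.7 m at BH-02, so the point is upgradient.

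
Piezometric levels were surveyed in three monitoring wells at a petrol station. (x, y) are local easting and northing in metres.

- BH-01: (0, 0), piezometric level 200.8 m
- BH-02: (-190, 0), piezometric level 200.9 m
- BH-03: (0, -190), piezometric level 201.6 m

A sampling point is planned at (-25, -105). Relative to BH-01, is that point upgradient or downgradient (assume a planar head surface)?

∂h/∂x = (200.9 − 200.8) / (-190 − 0) = -0.0005263
∂h/∂y = (201.6 − 200.8) / (-190 − 0) = -0.004211
Head at (-25, -105) = 200.8 + (-0.0005263)·(-25) + (-0.004211)·(-105) = 201.26 m.
That is higher than the 200.8 m at BH-01, so the point is upgradient.

upgradient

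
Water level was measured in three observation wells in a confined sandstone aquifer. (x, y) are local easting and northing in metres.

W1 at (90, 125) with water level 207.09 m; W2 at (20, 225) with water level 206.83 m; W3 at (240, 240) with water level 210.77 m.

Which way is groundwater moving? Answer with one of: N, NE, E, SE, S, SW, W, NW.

Three-point gradient (reference W1): Δ to W2 = (-70, 100, -0.26), Δ to W3 = (150, 115, +3.68).
∂h/∂x = +0.01726, ∂h/∂y = +0.009484 (det = -23050).
Flow = −∇h = (-0.01726 east, -0.009484 north), which points southwest.

SW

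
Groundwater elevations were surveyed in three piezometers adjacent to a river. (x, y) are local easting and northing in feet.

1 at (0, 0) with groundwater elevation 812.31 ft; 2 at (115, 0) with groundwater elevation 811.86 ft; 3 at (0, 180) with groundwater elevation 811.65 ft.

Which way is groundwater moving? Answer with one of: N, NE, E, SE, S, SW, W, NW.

NE

∂h/∂x = (811.86 − 812.31) / (115 − 0) = -0.003913
∂h/∂y = (811.65 − 812.31) / (180 − 0) = -0.003667
Flow = −∇h = (+0.003913 east, +0.003667 north), which points northeast.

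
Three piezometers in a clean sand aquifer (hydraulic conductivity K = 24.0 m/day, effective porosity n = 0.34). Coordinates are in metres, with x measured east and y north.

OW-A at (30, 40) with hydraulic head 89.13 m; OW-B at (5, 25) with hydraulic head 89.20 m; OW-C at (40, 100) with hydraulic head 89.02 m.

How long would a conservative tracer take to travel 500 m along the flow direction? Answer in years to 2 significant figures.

With h = a·x + b·y + c and OW-A as origin, the differences give:
  (-25)·a + (-15)·b = +0.07
  10·a + 60·b = -0.11
Eliminate b (×60 and ×(-15), subtract): -1350·a = 2.550 → a = ∂h/∂x = -0.001889
Back-substitute: b = ∂h/∂y = -0.001519.
|∇h| = √(-0.001889² + -0.001519²) = 0.002424
Seepage velocity v = K·i/n = 24.0 × 0.002424 / 0.34 = 0.1711 m/day.
t = 500 / 0.1711 = 2922 days = 8 years.

8.0 years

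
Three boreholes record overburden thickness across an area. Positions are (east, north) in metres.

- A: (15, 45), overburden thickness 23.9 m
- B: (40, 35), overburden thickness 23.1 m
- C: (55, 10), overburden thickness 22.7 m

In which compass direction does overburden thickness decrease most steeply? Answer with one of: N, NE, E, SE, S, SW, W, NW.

E

Taking A as reference: B−A = (25, -10, -0.8); C−A = (40, -35, -1.2).
Solve a·Δx + b·Δy = Δd: det = 25·(-35) − 40·(-10) = -475.
∂d/∂x = [(-0.8)·(-35) − (-1.2)·(-10)] / -475 = -0.03368
∂d/∂y = [25·(-1.2) − 40·(-0.8)] / -475 = -0.004211
Steepest decrease is along −∇f = (+0.03368 E, +0.004211 N) → east.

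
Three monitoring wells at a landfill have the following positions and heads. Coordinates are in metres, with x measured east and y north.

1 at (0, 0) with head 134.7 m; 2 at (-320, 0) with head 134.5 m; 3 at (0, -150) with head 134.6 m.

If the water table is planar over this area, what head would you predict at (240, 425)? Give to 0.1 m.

135.1 m

∂h/∂x = (134.5 − 134.7) / (-320 − 0) = +0.0006250
∂h/∂y = (134.6 − 134.7) / (-150 − 0) = +0.0006667
h(240, 425) = 134.7 + (+0.0006250)·(240) + (+0.0006667)·(425) = 134.7 +0.150 +0.283 = 135.133 m.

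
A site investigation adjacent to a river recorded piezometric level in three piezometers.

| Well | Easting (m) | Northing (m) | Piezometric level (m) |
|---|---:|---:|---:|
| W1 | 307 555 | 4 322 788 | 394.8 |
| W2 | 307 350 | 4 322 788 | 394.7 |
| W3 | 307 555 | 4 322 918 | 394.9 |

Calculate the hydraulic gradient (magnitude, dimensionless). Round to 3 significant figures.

0.000911

∂h/∂x = (394.7 − 394.8) / (307350 − 307555) = +0.0004878
∂h/∂y = (394.9 − 394.8) / (4322918 − 4322788) = +0.0007692
|∇h| = √(0.0004878² + 0.0007692²) = 0.0009108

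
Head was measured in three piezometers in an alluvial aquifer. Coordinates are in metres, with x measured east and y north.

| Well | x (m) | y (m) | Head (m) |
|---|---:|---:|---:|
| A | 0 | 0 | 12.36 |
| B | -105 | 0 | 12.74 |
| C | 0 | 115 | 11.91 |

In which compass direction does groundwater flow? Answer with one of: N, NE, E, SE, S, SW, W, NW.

NE

∂h/∂x = (12.74 − 12.36) / (-105 − 0) = -0.003619
∂h/∂y = (11.91 − 12.36) / (115 − 0) = -0.003913
Flow = −∇h = (+0.003619 east, +0.003913 north), which points northeast.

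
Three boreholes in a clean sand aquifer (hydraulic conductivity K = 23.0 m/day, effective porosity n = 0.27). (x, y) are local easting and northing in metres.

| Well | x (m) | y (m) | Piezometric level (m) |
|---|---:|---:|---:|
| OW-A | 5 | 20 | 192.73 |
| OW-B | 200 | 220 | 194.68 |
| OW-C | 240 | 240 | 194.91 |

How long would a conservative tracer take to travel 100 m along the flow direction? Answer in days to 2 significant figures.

140 days

Taking OW-A as reference: OW-B−OW-A = (195, 200, +1.95); OW-C−OW-A = (235, 220, +2.18).
Determinant of the coordinate differences = 195·220 − 235·200 = -4100.
∂h/∂x = [(+1.95)·220 − (+2.18)·200] / -4100 = +0.001707
∂h/∂y = [195·(+2.18) − 235·(+1.95)] / -4100 = +0.008085
|∇h| = √(0.001707² + 0.008085²) = 0.008263
Seepage velocity v = K·i/n = 23.0 × 0.008263 / 0.27 = 0.7039 m/day.
t = 100 / 0.7039 = 142.1 days.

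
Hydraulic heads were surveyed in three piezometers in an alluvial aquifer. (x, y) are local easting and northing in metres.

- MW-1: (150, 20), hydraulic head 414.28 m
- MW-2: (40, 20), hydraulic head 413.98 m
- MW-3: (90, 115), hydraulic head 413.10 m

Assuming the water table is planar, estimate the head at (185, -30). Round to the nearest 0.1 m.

Three-point gradient (reference MW-1): Δ to MW-2 = (-110, 0, -0.30), Δ to MW-3 = (-60, 95, -1.18).
∂h/∂x = +0.002727, ∂h/∂y = -0.01070 (det = -10450).
h(185, -30) = 414.28 + (+0.002727)·(35) + (-0.01070)·(-50) = 414.28 +0.095 +0.535 = 414.910 m.

414.9 m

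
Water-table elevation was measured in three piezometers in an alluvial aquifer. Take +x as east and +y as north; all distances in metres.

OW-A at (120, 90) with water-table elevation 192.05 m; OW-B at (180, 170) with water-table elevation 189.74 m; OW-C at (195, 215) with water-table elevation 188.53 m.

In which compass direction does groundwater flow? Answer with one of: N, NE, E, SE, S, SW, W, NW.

N

Three-point gradient (reference OW-A): Δ to OW-B = (60, 80, -2.31), Δ to OW-C = (75, 125, -3.52).
∂h/∂x = -0.004767, ∂h/∂y = -0.02530 (det = 1500).
Flow = −∇h = (+0.004767 east, +0.02530 north), which points north.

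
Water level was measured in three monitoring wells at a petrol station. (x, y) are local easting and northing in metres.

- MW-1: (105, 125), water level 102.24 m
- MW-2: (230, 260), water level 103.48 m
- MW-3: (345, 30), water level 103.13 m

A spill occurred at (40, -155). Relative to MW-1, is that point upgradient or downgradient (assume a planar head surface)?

downgradient

With h = a·x + b·y + c and MW-1 as origin, the differences give:
  125·a + 135·b = +1.24
  240·a + (-95)·b = +0.89
Eliminate b (×(-95) and ×135, subtract): -44275·a = -237.950 → a = ∂h/∂x = +0.005374
Back-substitute: b = ∂h/∂y = +0.004209.
Head at (40, -155) = 102.24 + (+0.005374)·(-65) + (+0.004209)·(-280) = 100.71 m.
That is lower than the 102.24 m at MW-1, so the point is downgradient.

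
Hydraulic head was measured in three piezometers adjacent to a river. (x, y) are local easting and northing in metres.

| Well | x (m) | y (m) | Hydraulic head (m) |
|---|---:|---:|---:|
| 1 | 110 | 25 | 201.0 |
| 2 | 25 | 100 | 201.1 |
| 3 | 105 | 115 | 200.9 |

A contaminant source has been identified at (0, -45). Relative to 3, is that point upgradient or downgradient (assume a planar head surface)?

upgradient

Differences from 1: to 2 (Δx, Δy, Δh) = (-85, 75, +0.1); to 3 = (-5, 90, -0.1).
Determinant of the coordinate differences = (-85)·90 − (-5)·75 = -7275.
∂h/∂x = [(+0.1)·90 − (-0.1)·75] / -7275 = -0.002268
∂h/∂y = [(-85)·(-0.1) − (-5)·(+0.1)] / -7275 = -0.001237
Head at (0, -45) = 201.0 + (-0.002268)·(-110) + (-0.001237)·(-70) = 201.34 m.
That is higher than the 200.9 m at 3, so the point is upgradient.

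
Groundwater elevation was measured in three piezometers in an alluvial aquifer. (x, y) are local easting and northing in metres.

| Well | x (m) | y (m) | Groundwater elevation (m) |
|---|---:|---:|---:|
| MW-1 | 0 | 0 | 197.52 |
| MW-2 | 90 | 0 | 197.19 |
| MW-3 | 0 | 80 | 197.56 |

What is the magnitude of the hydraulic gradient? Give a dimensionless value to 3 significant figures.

0.00370

∂h/∂x = (197.19 − 197.52) / (90 − 0) = -0.003667
∂h/∂y = (197.56 − 197.52) / (80 − 0) = +0.0005000
|∇h| = √(-0.003667² + 0.0005000²) = 0.003701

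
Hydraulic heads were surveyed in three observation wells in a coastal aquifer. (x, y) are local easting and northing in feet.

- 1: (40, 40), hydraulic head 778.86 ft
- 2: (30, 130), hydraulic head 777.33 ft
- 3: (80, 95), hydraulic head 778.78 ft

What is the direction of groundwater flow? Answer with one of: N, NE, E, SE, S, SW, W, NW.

Taking 1 as reference: 2−1 = (-10, 90, -1.53); 3−1 = (40, 55, -0.08).
Determinant of the coordinate differences = (-10)·55 − 40·90 = -4150.
∂h/∂x = [(-1.53)·55 − (-0.08)·90] / -4150 = +0.01854
∂h/∂y = [(-10)·(-0.08) − 40·(-1.53)] / -4150 = -0.01494
Flow = −∇h = (-0.01854 east, +0.01494 north), which points northwest.

NW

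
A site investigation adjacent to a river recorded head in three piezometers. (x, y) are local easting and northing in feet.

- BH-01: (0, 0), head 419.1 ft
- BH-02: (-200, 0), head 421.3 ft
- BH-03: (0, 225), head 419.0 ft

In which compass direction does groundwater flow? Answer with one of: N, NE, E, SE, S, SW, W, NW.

E

∂h/∂x = (421.3 − 419.1) / (-200 − 0) = -0.01100
∂h/∂y = (419.0 − 419.1) / (225 − 0) = -0.0004444
Flow = −∇h = (+0.01100 east, +0.0004444 north), which points east.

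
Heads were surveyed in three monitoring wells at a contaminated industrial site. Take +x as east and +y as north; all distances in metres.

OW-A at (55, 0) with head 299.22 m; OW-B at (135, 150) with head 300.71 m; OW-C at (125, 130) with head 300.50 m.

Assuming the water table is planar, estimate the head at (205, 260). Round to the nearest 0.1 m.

Taking OW-A as reference: OW-B−OW-A = (80, 150, +1.49); OW-C−OW-A = (70, 130, +1.28).
Determinant of the coordinate differences = 80·130 − 70·150 = -100.
∂h/∂x = [(+1.49)·130 − (+1.28)·150] / -100 = -0.01700
∂h/∂y = [80·(+1.28) − 70·(+1.49)] / -100 = +0.01900
h(205, 260) = 299.22 + (-0.01700)·(150) + (+0.01900)·(260) = 299.22 -2.550 +4.940 = 301.610 m.

301.6 m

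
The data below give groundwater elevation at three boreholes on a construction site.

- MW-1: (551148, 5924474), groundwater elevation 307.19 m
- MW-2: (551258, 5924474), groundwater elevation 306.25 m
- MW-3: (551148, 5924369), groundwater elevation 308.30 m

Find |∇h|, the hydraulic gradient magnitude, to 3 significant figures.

0.0136

∂h/∂x = (306.25 − 307.19) / (551258 − 551148) = -0.008545
∂h/∂y = (308.30 − 307.19) / (5924369 − 5924474) = -0.01057
|∇h| = √(-0.008545² + -0.01057²) = 0.01359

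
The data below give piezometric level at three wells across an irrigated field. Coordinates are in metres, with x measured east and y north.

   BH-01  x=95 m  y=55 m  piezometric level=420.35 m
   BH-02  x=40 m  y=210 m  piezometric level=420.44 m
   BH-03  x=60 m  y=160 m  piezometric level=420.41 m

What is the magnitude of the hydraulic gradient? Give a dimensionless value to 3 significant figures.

Three-point gradient (reference BH-01): Δ to BH-02 = (-55, 155, +0.09), Δ to BH-03 = (-35, 105, +0.06).
∂h/∂x = -0.0004286, ∂h/∂y = +0.0004286 (det = -350).
|∇h| = √(-0.0004286² + 0.0004286²) = 0.0006061

0.000606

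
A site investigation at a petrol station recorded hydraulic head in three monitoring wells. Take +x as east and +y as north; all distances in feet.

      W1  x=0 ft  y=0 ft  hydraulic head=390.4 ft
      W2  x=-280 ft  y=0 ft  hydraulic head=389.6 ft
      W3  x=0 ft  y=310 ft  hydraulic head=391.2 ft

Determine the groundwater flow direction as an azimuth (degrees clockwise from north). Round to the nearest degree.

228°

∂h/∂x = (389.6 − 390.4) / (-280 − 0) = +0.002857
∂h/∂y = (391.2 − 390.4) / (310 − 0) = +0.002581
Flow direction (−∇h) has components (-0.002857 E, -0.002581 N).
Azimuth = atan2(E, N) = atan2(-0.002857, -0.002581) = 227.9° ≈ 228°.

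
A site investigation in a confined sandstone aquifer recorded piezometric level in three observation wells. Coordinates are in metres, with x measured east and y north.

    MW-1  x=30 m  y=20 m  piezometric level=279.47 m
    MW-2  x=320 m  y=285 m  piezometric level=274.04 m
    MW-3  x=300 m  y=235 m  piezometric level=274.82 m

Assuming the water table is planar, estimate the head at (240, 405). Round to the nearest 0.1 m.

Differences from MW-1: to MW-2 (Δx, Δy, Δh) = (290, 265, -5.43); to MW-3 = (270, 215, -4.65).
Solve a·Δx + b·Δy = Δh: det = 290·215 − 270·265 = -9200.
∂h/∂x = [(-5.43)·215 − (-4.65)·265] / -9200 = -0.007043
∂h/∂y = [290·(-4.65) − 270·(-5.43)] / -9200 = -0.01278
h(240, 405) = 279.47 + (-0.007043)·(210) + (-0.01278)·(385) = 279.47 -1.479 -4.921 = 273.070 m.

273.1 m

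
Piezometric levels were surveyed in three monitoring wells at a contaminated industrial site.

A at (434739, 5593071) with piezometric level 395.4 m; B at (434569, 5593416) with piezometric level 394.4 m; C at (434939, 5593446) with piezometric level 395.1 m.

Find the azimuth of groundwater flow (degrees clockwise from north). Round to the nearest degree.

Three-point gradient (reference A): Δ to B = (-170, 345, -1.0), Δ to C = (200, 375, -0.3).
∂h/∂x = +0.002045, ∂h/∂y = -0.001891 (det = -132750).
Flow direction (−∇h) has components (-0.002045 E, +0.001891 N).
Azimuth = atan2(E, N) = atan2(-0.002045, +0.001891) = 312.8° ≈ 313°.

313°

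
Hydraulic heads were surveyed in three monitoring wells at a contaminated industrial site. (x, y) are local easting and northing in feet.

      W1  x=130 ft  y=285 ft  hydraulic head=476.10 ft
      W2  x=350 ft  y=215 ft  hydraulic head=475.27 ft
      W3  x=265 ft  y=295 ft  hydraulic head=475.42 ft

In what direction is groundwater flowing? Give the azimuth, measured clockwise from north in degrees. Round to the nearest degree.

Differences from W1: to W2 (Δx, Δy, Δh) = (220, -70, -0.83); to W3 = (135, 10, -0.68).
Determinant of the coordinate differences = 220·10 − 135·(-70) = 11650.
∂h/∂x = [(-0.83)·10 − (-0.68)·(-70)] / 11650 = -0.004798
∂h/∂y = [220·(-0.68) − 135·(-0.83)] / 11650 = -0.003223
Flow direction (−∇h) has components (+0.004798 E, +0.003223 N).
Azimuth = atan2(E, N) = atan2(+0.004798, +0.003223) = 56.1° ≈ 056°.

056°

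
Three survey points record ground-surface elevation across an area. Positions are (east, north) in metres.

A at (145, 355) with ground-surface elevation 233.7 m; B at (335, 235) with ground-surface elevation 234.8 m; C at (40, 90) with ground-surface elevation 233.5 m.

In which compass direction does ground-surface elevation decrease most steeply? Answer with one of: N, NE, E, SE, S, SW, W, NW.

With z = a·x + b·y + c and A as origin, the differences give:
  190·a + (-120)·b = +1.1
  (-105)·a + (-265)·b = -0.2
Eliminate b (×(-265) and ×(-120), subtract): -62950·a = -315.50 → a = ∂z/∂x = +0.005012
Back-substitute: b = ∂z/∂y = -0.001231.
Steepest decrease is along −∇f = (-0.005012 E, +0.001231 N) → west.

W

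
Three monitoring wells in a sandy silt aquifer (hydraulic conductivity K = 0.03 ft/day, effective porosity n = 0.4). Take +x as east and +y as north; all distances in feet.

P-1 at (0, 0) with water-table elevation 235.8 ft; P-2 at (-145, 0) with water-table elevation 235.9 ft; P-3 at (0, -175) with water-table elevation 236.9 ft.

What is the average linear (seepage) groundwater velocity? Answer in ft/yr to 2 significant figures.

0.17 ft/yr

∂h/∂x = (235.9 − 235.8) / (-145 − 0) = -0.0006897
∂h/∂y = (236.9 − 235.8) / (-175 − 0) = -0.006286
|∇h| = √(-0.0006897² + -0.006286²) = 0.006324
Seepage velocity v = K·i/n = 0.03 × 0.006324 / 0.4 = 0.0004743 ft/day = 0.1732 ft/yr.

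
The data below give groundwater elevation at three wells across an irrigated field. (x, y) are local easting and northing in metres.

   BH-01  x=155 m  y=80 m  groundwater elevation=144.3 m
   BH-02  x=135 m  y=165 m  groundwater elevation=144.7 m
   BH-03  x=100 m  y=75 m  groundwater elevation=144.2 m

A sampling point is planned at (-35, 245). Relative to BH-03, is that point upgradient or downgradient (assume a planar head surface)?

Differences from BH-01: to BH-02 (Δx, Δy, Δh) = (-20, 85, +0.4); to BH-03 = (-55, -5, -0.1).
Solve a·Δx + b·Δy = Δh: det = (-20)·(-5) − (-55)·85 = 4775.
∂h/∂x = [(+0.4)·(-5) − (-0.1)·85] / 4775 = +0.001361
∂h/∂y = [(-20)·(-0.1) − (-55)·(+0.4)] / 4775 = +0.005026
Head at (-35, 245) = 144.3 + (+0.001361)·(-190) + (+0.005026)·(165) = 144.87 m.
That is higher than the 144.2 m at BH-03, so the point is upgradient.

upgradient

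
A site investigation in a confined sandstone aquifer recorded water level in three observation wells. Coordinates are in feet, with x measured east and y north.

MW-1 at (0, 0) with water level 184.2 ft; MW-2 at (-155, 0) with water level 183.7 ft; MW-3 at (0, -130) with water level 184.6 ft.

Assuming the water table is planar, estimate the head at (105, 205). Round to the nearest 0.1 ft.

∂h/∂x = (183.7 − 184.2) / (-155 − 0) = +0.003226
∂h/∂y = (184.6 − 184.2) / (-130 − 0) = -0.003077
h(105, 205) = 184.2 + (+0.003226)·(105) + (-0.003077)·(205) = 184.2 +0.339 -0.631 = 183.908 ft.

183.9 ft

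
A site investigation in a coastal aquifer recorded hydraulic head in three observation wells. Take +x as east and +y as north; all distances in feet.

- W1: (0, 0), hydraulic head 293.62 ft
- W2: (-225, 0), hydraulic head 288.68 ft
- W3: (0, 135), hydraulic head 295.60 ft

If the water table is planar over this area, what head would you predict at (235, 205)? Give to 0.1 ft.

∂h/∂x = (288.68 − 293.62) / (-225 − 0) = +0.02196
∂h/∂y = (295.60 − 293.62) / (135 − 0) = +0.01467
h(235, 205) = 293.62 + (+0.02196)·(235) + (+0.01467)·(205) = 293.62 +5.160 +3.007 = 301.786 ft.

301.8 ft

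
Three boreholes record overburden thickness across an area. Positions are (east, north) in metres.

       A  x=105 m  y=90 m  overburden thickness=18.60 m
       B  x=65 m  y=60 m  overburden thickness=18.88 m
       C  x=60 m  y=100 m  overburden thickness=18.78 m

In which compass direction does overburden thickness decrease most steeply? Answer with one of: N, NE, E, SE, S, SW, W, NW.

Differences from A: to B (Δx, Δy, Δh) = (-40, -30, +0.28); to C = (-45, 10, +0.18).
Determinant of the coordinate differences = (-40)·10 − (-45)·(-30) = -1750.
∂d/∂x = [(+0.28)·10 − (+0.18)·(-30)] / -1750 = -0.004686
∂d/∂y = [(-40)·(+0.18) − (-45)·(+0.28)] / -1750 = -0.003086
Steepest decrease is along −∇f = (+0.004686 E, +0.003086 N) → northeast.

NE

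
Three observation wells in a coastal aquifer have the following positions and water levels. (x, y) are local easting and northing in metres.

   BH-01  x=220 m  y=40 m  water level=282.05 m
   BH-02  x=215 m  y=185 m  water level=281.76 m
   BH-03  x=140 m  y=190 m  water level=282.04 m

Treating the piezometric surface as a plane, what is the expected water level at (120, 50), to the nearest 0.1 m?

With h = a·x + b·y + c and BH-01 as origin, the differences give:
  (-5)·a + 145·b = -0.29
  (-80)·a + 150·b = -0.01
Eliminate b (×150 and ×145, subtract): 10850·a = -42.050 → a = ∂h/∂x = -0.003876
Back-substitute: b = ∂h/∂y = -0.002134.
h(120, 50) = 282.05 + (-0.003876)·(-100) + (-0.002134)·(10) = 282.05 +0.388 -0.021 = 282.416 m.

282.4 m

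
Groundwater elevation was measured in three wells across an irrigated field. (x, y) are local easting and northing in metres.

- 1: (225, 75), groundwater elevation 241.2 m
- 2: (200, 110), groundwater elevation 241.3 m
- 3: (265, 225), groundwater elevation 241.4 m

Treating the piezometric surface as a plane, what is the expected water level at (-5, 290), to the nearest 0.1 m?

Three-point gradient (reference 1): Δ to 2 = (-25, 35, +0.1), Δ to 3 = (40, 150, +0.2).
∂h/∂x = -0.001553, ∂h/∂y = +0.001748 (det = -5150).
h(-5, 290) = 241.2 + (-0.001553)·(-230) + (+0.001748)·(215) = 241.2 +0.357 +0.376 = 241.933 m.

241.9 m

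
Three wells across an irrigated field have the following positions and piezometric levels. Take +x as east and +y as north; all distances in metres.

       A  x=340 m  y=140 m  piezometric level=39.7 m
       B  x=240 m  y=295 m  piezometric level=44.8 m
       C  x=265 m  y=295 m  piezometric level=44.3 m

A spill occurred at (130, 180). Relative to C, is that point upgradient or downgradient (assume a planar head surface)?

upgradient

With h = a·x + b·y + c and A as origin, the differences give:
  (-100)·a + 155·b = +5.1
  (-75)·a + 155·b = +4.6
Eliminate b (×155 and ×155, subtract): -3875·a = 77.50 → a = ∂h/∂x = -0.02000
Back-substitute: b = ∂h/∂y = +0.02000.
Head at (130, 180) = 39.7 + (-0.02000)·(-210) + (+0.02000)·(40) = 44.70 m.
That is higher than the 44.3 m at C, so the point is upgradient.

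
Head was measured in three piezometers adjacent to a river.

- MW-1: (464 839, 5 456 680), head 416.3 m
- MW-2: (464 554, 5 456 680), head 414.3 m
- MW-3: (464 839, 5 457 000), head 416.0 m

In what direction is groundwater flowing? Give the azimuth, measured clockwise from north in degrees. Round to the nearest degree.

278°

∂h/∂x = (414.3 − 416.3) / (464554 − 464839) = +0.007018
∂h/∂y = (416.0 − 416.3) / (5457000 − 5456680) = -0.0009375
Flow direction (−∇h) has components (-0.007018 E, +0.0009375 N).
Azimuth = atan2(E, N) = atan2(-0.007018, +0.0009375) = 277.6° ≈ 278°.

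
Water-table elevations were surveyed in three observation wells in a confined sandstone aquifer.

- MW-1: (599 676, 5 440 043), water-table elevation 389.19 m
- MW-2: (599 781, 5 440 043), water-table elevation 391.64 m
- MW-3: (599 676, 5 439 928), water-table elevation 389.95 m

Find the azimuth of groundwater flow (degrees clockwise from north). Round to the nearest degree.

∂h/∂x = (391.64 − 389.19) / (599781 − 599676) = +0.02333
∂h/∂y = (389.95 − 389.19) / (5439928 − 5440043) = -0.006609
Flow direction (−∇h) has components (-0.02333 E, +0.006609 N).
Azimuth = atan2(E, N) = atan2(-0.02333, +0.006609) = 285.8° ≈ 286°.

286°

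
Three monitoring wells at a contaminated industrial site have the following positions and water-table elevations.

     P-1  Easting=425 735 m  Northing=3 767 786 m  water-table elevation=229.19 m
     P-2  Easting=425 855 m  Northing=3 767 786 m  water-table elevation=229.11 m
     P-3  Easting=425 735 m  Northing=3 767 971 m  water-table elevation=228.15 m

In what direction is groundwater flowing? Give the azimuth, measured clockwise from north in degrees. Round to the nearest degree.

∂h/∂x = (229.11 − 229.19) / (425855 − 425735) = -0.0006667
∂h/∂y = (228.15 − 229.19) / (3767971 − 3767786) = -0.005622
Flow direction (−∇h) has components (+0.0006667 E, +0.005622 N).
Azimuth = atan2(E, N) = atan2(+0.0006667, +0.005622) = 6.8° ≈ 007°.

007°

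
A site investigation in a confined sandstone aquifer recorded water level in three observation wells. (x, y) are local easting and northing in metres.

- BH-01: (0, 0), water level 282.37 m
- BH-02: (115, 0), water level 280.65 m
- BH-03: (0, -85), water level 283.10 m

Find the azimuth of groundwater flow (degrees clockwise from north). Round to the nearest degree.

∂h/∂x = (280.65 − 282.37) / (115 − 0) = -0.01496
∂h/∂y = (283.10 − 282.37) / (-85 − 0) = -0.008588
Flow direction (−∇h) has components (+0.01496 E, +0.008588 N).
Azimuth = atan2(E, N) = atan2(+0.01496, +0.008588) = 60.1° ≈ 060°.

060°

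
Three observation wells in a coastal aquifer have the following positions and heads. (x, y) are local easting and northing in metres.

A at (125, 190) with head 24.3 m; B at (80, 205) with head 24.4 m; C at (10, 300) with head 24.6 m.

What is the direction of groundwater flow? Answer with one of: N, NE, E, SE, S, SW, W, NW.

E

With h = a·x + b·y + c and A as origin, the differences give:
  (-45)·a + 15·b = +0.1
  (-115)·a + 110·b = +0.3
Eliminate b (×110 and ×15, subtract): -3225·a = 6.50 → a = ∂h/∂x = -0.002016
Back-substitute: b = ∂h/∂y = +0.0006202.
Flow = −∇h = (+0.002016 east, -0.0006202 north), which points east.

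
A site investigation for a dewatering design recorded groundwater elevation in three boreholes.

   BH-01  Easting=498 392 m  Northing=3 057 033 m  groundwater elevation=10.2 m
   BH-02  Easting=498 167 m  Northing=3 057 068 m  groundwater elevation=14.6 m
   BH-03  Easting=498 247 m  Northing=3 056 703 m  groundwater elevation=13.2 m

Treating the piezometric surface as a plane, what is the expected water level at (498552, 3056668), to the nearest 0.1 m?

Differences from BH-01: to BH-02 (Δx, Δy, Δh) = (-225, 35, +4.4); to BH-03 = (-145, -330, +3.0).
Determinant of the coordinate differences = (-225)·(-330) − (-145)·35 = 79325.
∂h/∂x = [(+4.4)·(-330) − (+3.0)·35] / 79325 = -0.01963
∂h/∂y = [(-225)·(+3.0) − (-145)·(+4.4)] / 79325 = -0.0004664
h(498552, 3056668) = 10.2 + (-0.01963)·(160) + (-0.0004664)·(-365) = 10.2 -3.140 +0.170 = 7.230 m.

7.2 m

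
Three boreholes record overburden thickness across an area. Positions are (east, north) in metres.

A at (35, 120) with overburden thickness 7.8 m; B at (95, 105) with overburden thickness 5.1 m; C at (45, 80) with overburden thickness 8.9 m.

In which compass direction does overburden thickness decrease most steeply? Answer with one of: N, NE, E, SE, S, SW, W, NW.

Differences from A: to B (Δx, Δy, Δh) = (60, -15, -2.7); to C = (10, -40, +1.1).
Determinant of the coordinate differences = 60·(-40) − 10·(-15) = -2250.
∂d/∂x = [(-2.7)·(-40) − (+1.1)·(-15)] / -2250 = -0.05533
∂d/∂y = [60·(+1.1) − 10·(-2.7)] / -2250 = -0.04133
Steepest decrease is along −∇f = (+0.05533 E, +0.04133 N) → northeast.

NE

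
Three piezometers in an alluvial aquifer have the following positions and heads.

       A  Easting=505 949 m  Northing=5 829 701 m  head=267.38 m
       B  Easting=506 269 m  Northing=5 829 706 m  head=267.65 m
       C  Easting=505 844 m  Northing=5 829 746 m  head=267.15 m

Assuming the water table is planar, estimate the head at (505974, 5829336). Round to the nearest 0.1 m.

268.5 m

Taking A as reference: B−A = (320, 5, +0.27); C−A = (-105, 45, -0.23).
Solve a·Δx + b·Δy = Δh: det = 320·45 − (-105)·5 = 14925.
∂h/∂x = [(+0.27)·45 − (-0.23)·5] / 14925 = +0.0008911
∂h/∂y = [320·(-0.23) − (-105)·(+0.27)] / 14925 = -0.003032
h(505974, 5829336) = 267.38 + (+0.0008911)·(25) + (-0.003032)·(-365) = 267.38 +0.022 +1.107 = 268.509 m.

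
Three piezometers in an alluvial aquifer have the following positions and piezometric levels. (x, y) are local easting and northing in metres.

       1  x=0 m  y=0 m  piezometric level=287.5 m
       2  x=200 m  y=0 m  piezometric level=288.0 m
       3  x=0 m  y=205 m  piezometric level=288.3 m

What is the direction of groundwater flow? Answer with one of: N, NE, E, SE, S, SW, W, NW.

∂h/∂x = (288.0 − 287.5) / (200 − 0) = +0.002500
∂h/∂y = (288.3 − 287.5) / (205 − 0) = +0.003902
Flow = −∇h = (-0.002500 east, -0.003902 north), which points southwest.

SW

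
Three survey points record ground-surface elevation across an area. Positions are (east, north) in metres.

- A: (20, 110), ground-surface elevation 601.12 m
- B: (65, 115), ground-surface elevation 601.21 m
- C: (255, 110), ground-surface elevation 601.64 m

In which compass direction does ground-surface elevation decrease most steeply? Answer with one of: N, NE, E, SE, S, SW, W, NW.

NW

Three-point gradient (reference A): Δ to B = (45, 5, +0.09), Δ to C = (235, 0, +0.52).
∂z/∂x = +0.002213, ∂z/∂y = -0.001915 (det = -1175).
Steepest decrease is along −∇f = (-0.002213 E, +0.001915 N) → northwest.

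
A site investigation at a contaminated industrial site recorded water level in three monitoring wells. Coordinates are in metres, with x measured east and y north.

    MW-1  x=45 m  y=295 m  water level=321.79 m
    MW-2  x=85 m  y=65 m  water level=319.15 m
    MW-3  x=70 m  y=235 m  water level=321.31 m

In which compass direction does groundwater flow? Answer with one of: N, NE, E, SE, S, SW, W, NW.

Three-point gradient (reference MW-1): Δ to MW-2 = (40, -230, -2.64), Δ to MW-3 = (25, -60, -0.48).
∂h/∂x = +0.01433, ∂h/∂y = +0.01397 (det = 3350).
Flow = −∇h = (-0.01433 east, -0.01397 north), which points southwest.

SW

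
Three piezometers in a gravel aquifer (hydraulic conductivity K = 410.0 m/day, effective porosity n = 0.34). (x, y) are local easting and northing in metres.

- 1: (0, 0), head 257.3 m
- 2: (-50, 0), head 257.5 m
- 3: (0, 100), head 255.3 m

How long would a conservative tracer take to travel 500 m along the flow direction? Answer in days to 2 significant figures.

∂h/∂x = (257.5 − 257.3) / (-50 − 0) = -0.004000
∂h/∂y = (255.3 − 257.3) / (100 − 0) = -0.02000
|∇h| = √(-0.004000² + -0.02000²) = 0.0204
Seepage velocity v = K·i/n = 410.0 × 0.0204 / 0.34 = 24.6 m/day.
t = 500 / 24.6 = 20.33 days.

20 days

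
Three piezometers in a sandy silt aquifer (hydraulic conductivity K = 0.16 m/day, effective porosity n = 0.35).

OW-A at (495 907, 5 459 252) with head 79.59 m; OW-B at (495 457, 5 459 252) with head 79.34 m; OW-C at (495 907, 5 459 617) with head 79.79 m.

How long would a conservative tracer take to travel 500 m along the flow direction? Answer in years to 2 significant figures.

3800 years

∂h/∂x = (79.34 − 79.59) / (495457 − 495907) = +0.0005556
∂h/∂y = (79.79 − 79.59) / (5459617 − 5459252) = +0.0005479
|∇h| = √(0.0005556² + 0.0005479²) = 0.0007803
Seepage velocity v = K·i/n = 0.16 × 0.0007803 / 0.35 = 0.0003567 m/day.
t = 500 / 0.0003567 = 1.402e+06 days = 3.84e+03 years.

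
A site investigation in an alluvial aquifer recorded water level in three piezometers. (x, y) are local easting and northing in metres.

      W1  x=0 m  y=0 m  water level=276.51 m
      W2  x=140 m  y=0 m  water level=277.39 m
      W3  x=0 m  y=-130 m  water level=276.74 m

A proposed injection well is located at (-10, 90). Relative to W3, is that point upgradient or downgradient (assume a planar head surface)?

∂h/∂x = (277.39 − 276.51) / (140 − 0) = +0.006286
∂h/∂y = (276.74 − 276.51) / (-130 − 0) = -0.001769
Head at (-10, 90) = 276.51 + (+0.006286)·(-10) + (-0.001769)·(90) = 276.29 m.
That is lower than the 276.74 m at W3, so the point is downgradient.

downgradient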